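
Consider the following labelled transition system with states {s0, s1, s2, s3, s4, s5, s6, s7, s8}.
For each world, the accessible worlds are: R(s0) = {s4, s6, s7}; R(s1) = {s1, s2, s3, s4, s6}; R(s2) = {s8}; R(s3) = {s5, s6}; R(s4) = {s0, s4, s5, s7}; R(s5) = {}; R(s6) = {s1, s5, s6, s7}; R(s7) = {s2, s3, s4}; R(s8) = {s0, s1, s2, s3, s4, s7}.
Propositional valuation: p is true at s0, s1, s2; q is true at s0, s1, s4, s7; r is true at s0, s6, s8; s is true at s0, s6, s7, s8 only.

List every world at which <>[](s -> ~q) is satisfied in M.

Recall that []ψ holds at a world iff ψ holds at every accessible world, and <>ψ holds iff ψ holds at some accessible world.
Let φ = <>[](s -> ~q). Evaluate φ at each world:
  s0 (successors {s4, s6, s7}): φ is true.
  s1 (successors {s1, s2, s3, s4, s6}): φ is true.
  s2 (successors {s8}): φ is false.
  s3 (successors {s5, s6}): φ is true.
  s4 (successors {s0, s4, s5, s7}): φ is true.
  s5 (successors ∅): φ is false.
  s6 (successors {s1, s5, s6, s7}): φ is true.
  s7 (successors {s2, s3, s4}): φ is true.
  s8 (successors {s0, s1, s2, s3, s4, s7}): φ is true.
For instance, at s4:
  At s4: <>[](s -> ~q) requires [](s -> ~q) at some successor in {s0, s4, s5, s7}.
    [](s -> ~q) holds at s5, so <>[](s -> ~q) is true at s4.
      At s5: no accessible worlds, so [](s -> ~q) holds vacuously.
Satisfying worlds: {s0, s1, s3, s4, s6, s7, s8}

s0, s1, s3, s4, s6, s7, s8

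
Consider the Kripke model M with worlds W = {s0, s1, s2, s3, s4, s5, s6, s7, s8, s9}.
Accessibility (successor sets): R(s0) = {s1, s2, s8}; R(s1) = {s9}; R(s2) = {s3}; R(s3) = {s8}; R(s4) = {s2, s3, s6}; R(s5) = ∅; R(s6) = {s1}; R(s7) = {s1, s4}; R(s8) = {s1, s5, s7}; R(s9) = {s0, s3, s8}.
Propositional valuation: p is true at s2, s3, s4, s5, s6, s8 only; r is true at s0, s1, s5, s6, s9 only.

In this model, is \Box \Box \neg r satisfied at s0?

No

At s0: \Box \Box \neg r requires \Box \neg r at every successor {s1, s2, s8}.
  \Box \neg r fails at s1, so \Box \Box \neg r is false at s0.
    At s1: \Box \neg r requires \neg r at every successor {s9}.
      \neg r fails at s9, so \Box \neg r is false at s1.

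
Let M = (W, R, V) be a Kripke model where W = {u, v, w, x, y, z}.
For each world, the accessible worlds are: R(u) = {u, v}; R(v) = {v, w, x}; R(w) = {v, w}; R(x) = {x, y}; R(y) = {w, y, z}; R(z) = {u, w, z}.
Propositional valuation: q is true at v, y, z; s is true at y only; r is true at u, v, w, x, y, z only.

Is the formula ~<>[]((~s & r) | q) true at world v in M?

No

At v: <>[]((~s & r) | q) is true, so ~<>[]((~s & r) | q) is false.
  At v: <>[]((~s & r) | q) requires []((~s & r) | q) at some successor in {v, w, x}.
    []((~s & r) | q) holds at v, so <>[]((~s & r) | q) is true at v.
      At v: []((~s & r) | q) requires (~s & r) | q at every successor {v, w, x}.
        At v: (~s & r) | q is true.
        At w: (~s & r) | q is true.
        At x: (~s & r) | q is true.
      So []((~s & r) | q) is true at v.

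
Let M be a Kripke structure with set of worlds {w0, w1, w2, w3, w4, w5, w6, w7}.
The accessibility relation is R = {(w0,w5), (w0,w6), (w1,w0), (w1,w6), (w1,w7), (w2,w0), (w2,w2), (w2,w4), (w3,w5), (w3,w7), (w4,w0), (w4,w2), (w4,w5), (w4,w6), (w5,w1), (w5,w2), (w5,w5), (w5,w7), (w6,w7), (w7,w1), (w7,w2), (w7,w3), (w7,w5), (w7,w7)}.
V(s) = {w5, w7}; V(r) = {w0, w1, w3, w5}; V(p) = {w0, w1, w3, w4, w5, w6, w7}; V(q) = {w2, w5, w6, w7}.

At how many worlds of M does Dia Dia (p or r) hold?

Recall that Dia ψ holds at a world iff ψ holds at some accessible world.
Let φ = Dia Dia (p or r). Evaluate φ at each world:
  w0 (successors {w5, w6}): φ is true.
  w1 (successors {w0, w6, w7}): φ is true.
  w2 (successors {w0, w2, w4}): φ is true.
  w3 (successors {w5, w7}): φ is true.
  w4 (successors {w0, w2, w5, w6}): φ is true.
  w5 (successors {w1, w2, w5, w7}): φ is true.
  w6 (successors {w7}): φ is true.
  w7 (successors {w1, w2, w3, w5, w7}): φ is true.
For instance, at w7:
  At w7: Dia Dia (p or r) requires Dia (p or r) at some successor in {w1, w2, w3, w5, w7}.
    Dia (p or r) holds at w1, so Dia Dia (p or r) is true at w7.
      At w1: Dia (p or r) requires p or r at some successor in {w0, w6, w7}.
        p or r holds at w0, so Dia (p or r) is true at w1.
Satisfying worlds: {w0, w1, w2, w3, w4, w5, w6, w7}

8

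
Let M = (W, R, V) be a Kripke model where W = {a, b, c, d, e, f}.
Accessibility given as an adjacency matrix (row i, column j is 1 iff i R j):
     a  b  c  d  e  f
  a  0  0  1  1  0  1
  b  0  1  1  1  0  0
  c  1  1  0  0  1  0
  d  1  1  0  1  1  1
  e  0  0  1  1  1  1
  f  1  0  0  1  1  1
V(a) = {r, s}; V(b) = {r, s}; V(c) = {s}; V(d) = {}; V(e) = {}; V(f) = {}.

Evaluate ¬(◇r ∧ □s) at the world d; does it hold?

Yes

At d: ◇r ∧ □s is false, so ¬(◇r ∧ □s) is true.
  At d: ◇r is true, □s is false, so ◇r ∧ □s is false.
    At d: ◇r requires r at some successor in {a, b, d, e, f}.
      r holds at a, so ◇r is true at d.
    At d: □s requires s at every successor {a, b, d, e, f}.
      s fails at d, so □s is false at d.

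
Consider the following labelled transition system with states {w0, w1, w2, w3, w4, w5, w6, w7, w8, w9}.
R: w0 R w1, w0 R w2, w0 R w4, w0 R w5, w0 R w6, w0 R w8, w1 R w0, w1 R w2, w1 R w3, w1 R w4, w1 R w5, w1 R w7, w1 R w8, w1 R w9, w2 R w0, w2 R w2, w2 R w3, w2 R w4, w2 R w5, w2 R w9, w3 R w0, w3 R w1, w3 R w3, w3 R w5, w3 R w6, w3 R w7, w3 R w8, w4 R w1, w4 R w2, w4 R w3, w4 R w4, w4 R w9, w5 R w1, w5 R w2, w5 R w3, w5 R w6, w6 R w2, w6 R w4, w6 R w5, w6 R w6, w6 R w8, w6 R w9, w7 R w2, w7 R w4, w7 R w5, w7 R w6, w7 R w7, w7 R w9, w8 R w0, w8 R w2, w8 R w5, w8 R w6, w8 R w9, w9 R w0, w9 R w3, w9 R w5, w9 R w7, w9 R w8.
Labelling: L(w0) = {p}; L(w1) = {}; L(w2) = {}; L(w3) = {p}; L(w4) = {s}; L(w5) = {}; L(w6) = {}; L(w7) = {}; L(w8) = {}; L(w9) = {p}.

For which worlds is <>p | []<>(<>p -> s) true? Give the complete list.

w1, w2, w3, w4, w5, w6, w7, w8, w9

Recall that []ψ holds at a world iff ψ holds at every accessible world, and <>ψ holds iff ψ holds at some accessible world.
Let φ = <>p | []<>(<>p -> s). Evaluate φ at each world:
  w0 (successors {w1, w2, w4, w5, w6, w8}): φ is false.
  w1 (successors {w0, w2, w3, w4, w5, w7, w8, w9}): φ is true.
  w2 (successors {w0, w2, w3, w4, w5, w9}): φ is true.
  w3 (successors {w0, w1, w3, w5, w6, w7, w8}): φ is true.
  w4 (successors {w1, w2, w3, w4, w9}): φ is true.
  w5 (successors {w1, w2, w3, w6}): φ is true.
  w6 (successors {w2, w4, w5, w6, w8, w9}): φ is true.
  w7 (successors {w2, w4, w5, w6, w7, w9}): φ is true.
  w8 (successors {w0, w2, w5, w6, w9}): φ is true.
  w9 (successors {w0, w3, w5, w7, w8}): φ is true.
For instance, at w3:
  At w3: <>p is true, []<>(<>p -> s) is false, so <>p | []<>(<>p -> s) is true.
    At w3: <>p requires p at some successor in {w0, w1, w3, w5, w6, w7, w8}.
      p holds at w0, so <>p is true at w3.
    At w3: []<>(<>p -> s) requires <>(<>p -> s) at every successor {w0, w1, w3, w5, w6, w7, w8}.
      <>(<>p -> s) fails at w5, so []<>(<>p -> s) is false at w3.
Satisfying worlds: {w1, w2, w3, w4, w5, w6, w7, w8, w9}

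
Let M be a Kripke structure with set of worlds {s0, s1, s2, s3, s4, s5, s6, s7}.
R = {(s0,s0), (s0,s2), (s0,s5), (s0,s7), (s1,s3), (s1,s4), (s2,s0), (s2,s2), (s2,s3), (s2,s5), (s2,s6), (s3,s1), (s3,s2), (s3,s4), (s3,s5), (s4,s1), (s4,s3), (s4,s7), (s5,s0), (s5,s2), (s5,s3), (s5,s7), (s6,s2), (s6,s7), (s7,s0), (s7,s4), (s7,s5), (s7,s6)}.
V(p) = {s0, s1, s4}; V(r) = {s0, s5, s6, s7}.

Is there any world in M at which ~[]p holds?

Yes

Recall that []ψ holds at a world iff ψ holds at every accessible world, and <>ψ holds iff ψ holds at some accessible world.
Let φ = ~[]p. Evaluate φ at each world:
  s0 (successors {s0, s2, s5, s7}): φ is true.
  s1 (successors {s3, s4}): φ is true.
  s2 (successors {s0, s2, s3, s5, s6}): φ is true.
  s3 (successors {s1, s2, s4, s5}): φ is true.
  s4 (successors {s1, s3, s7}): φ is true.
  s5 (successors {s0, s2, s3, s7}): φ is true.
  s6 (successors {s2, s7}): φ is true.
  s7 (successors {s0, s4, s5, s6}): φ is true.
Detail at s0 (witness):
  At s0: []p is false, so ~[]p is true.
    At s0: []p requires p at every successor {s0, s2, s5, s7}.
      p fails at s2, so []p is false at s0.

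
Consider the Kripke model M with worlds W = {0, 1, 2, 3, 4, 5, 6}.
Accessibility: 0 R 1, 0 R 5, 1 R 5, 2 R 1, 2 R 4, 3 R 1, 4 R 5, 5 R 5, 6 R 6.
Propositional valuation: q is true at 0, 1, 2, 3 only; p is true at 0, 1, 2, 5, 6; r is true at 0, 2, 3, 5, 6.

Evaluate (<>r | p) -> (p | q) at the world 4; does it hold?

Recall that <>ψ holds at a world iff ψ holds at some accessible world.
At 4: <>r | p is true, p | q is false, so (<>r | p) -> (p | q) is false.
  At 4: <>r is true, p is false, so <>r | p is true.
    At 4: <>r requires r at some successor in {5}.
      r holds at 5, so <>r is true at 4.

No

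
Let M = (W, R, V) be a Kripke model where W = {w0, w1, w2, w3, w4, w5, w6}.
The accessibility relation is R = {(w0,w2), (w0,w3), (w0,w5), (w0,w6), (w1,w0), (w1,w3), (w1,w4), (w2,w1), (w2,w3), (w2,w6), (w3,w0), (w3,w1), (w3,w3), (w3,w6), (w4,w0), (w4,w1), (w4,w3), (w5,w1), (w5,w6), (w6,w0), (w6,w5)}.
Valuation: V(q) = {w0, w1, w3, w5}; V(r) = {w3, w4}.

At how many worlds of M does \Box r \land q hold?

0

Recall that \Box ψ holds at a world iff ψ holds at every accessible world, and \Diamond ψ holds iff ψ holds at some accessible world.
Let φ = \Box r \land q. Evaluate φ at each world:
  w0 (successors {w2, w3, w5, w6}): φ is false.
  w1 (successors {w0, w3, w4}): φ is false.
  w2 (successors {w1, w3, w6}): φ is false.
  w3 (successors {w0, w1, w3, w6}): φ is false.
  w4 (successors {w0, w1, w3}): φ is false.
  w5 (successors {w1, w6}): φ is false.
  w6 (successors {w0, w5}): φ is false.
For instance, at w4:
  At w4: \Box r is false, q is false, so \Box r \land q is false.
    At w4: \Box r requires r at every successor {w0, w1, w3}.
      r fails at w0, so \Box r is false at w4.
Satisfying worlds: none.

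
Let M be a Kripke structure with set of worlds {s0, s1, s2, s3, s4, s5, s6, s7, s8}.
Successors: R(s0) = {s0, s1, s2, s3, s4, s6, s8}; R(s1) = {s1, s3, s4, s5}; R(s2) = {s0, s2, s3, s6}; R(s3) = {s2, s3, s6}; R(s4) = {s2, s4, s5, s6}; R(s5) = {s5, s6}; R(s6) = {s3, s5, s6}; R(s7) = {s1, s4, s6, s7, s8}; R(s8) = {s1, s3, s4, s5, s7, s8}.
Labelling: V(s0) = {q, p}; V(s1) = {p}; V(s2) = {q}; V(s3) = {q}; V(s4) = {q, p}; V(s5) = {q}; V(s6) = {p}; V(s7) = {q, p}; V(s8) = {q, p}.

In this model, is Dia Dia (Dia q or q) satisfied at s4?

Recall that Dia ψ holds at a world iff ψ holds at some accessible world.
At s4: Dia Dia (Dia q or q) requires Dia (Dia q or q) at some successor in {s2, s4, s5, s6}.
  Dia (Dia q or q) holds at s2, so Dia Dia (Dia q or q) is true at s4.
    At s2: Dia (Dia q or q) requires Dia q or q at some successor in {s0, s2, s3, s6}.
      Dia q or q holds at s0, so Dia (Dia q or q) is true at s2.

Yes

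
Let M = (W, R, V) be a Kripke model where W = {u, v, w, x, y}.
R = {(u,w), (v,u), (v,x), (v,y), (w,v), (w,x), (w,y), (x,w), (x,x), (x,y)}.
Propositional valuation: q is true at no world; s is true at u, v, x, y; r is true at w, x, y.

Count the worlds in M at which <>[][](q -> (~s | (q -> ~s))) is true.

4

Let φ = <>[][](q -> (~s | (q -> ~s))). Evaluate φ at each world:
  u (successors {w}): φ is true.
  v (successors {u, x, y}): φ is true.
  w (successors {v, x, y}): φ is true.
  x (successors {w, x, y}): φ is true.
  y (successors ∅): φ is false.
For instance, at x:
  At x: <>[][](q -> (~s | (q -> ~s))) requires [][](q -> (~s | (q -> ~s))) at some successor in {w, x, y}.
    [][](q -> (~s | (q -> ~s))) holds at w, so <>[][](q -> (~s | (q -> ~s))) is true at x.
      At w: [][](q -> (~s | (q -> ~s))) requires [](q -> (~s | (q -> ~s))) at every successor {v, x, y}.
        At v: [](q -> (~s | (q -> ~s))) is true.
        At x: [](q -> (~s | (q -> ~s))) is true.
        At y: [](q -> (~s | (q -> ~s))) is true.
      So [][](q -> (~s | (q -> ~s))) is true at w.
Satisfying worlds: {u, v, w, x}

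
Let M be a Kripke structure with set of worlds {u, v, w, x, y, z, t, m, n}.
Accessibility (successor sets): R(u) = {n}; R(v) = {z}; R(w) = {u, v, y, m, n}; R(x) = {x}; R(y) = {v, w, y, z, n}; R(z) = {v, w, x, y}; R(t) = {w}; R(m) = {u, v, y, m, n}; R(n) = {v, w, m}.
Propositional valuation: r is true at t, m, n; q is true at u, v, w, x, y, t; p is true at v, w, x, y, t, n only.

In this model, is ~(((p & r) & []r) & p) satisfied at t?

Yes

Recall that []ψ holds at a world iff ψ holds at every accessible world, and <>ψ holds iff ψ holds at some accessible world.
At t: ((p & r) & []r) & p is false, so ~(((p & r) & []r) & p) is true.
  At t: (p & r) & []r is false, p is true, so ((p & r) & []r) & p is false.
    At t: p & r is true, []r is false, so (p & r) & []r is false.
      At t: []r requires r at every successor {w}.
        r fails at w, so []r is false at t.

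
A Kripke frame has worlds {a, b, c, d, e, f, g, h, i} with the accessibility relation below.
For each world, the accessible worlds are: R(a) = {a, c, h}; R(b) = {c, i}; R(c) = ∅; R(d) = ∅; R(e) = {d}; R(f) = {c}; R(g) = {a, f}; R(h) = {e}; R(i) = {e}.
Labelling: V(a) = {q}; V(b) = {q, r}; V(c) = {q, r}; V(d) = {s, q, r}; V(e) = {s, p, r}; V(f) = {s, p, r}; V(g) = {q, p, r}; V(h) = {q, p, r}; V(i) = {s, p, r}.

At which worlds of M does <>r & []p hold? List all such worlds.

Let φ = <>r & []p. Evaluate φ at each world:
  a (successors {a, c, h}): φ is false.
  b (successors {c, i}): φ is false.
  c (successors ∅): φ is false.
  d (successors ∅): φ is false.
  e (successors {d}): φ is false.
  f (successors {c}): φ is false.
  g (successors {a, f}): φ is false.
  h (successors {e}): φ is true.
  i (successors {e}): φ is true.
For instance, at i:
  At i: <>r is true, []p is true, so <>r & []p is true.
    At i: <>r requires r at some successor in {e}.
      r holds at e, so <>r is true at i.
    At i: []p requires p at every successor {e}.
      At e: p is true.
    So []p is true at i.
Satisfying worlds: {h, i}

h, i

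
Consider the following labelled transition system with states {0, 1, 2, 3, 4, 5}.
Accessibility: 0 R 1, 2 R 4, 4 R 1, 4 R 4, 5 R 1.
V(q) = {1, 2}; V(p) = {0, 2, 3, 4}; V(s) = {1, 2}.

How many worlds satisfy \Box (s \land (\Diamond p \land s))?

2

Let φ = \Box (s \land (\Diamond p \land s)). Evaluate φ at each world:
  0 (successors {1}): φ is false.
  1 (successors ∅): φ is true.
  2 (successors {4}): φ is false.
  3 (successors ∅): φ is true.
  4 (successors {1, 4}): φ is false.
  5 (successors {1}): φ is false.
For instance, at 4:
  At 4: \Box (s \land (\Diamond p \land s)) requires s \land (\Diamond p \land s) at every successor {1, 4}.
    s \land (\Diamond p \land s) fails at 1, so \Box (s \land (\Diamond p \land s)) is false at 4.
      At 1: s is true, \Diamond p \land s is false, so s \land (\Diamond p \land s) is false.
Satisfying worlds: {1, 3}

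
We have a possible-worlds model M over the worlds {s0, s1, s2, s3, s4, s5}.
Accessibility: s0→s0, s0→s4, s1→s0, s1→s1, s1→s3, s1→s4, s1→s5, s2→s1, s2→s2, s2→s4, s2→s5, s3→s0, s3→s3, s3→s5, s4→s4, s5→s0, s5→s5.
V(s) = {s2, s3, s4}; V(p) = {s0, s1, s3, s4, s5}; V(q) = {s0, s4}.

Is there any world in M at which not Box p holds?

Let φ = not Box p. Evaluate φ at each world:
  s0 (successors {s0, s4}): φ is false.
  s1 (successors {s0, s1, s3, s4, s5}): φ is false.
  s2 (successors {s1, s2, s4, s5}): φ is true.
  s3 (successors {s0, s3, s5}): φ is false.
  s4 (successors {s4}): φ is false.
  s5 (successors {s0, s5}): φ is false.
Detail at s2 (witness):
  At s2: Box p is false, so not Box p is true.
    At s2: Box p requires p at every successor {s1, s2, s4, s5}.
      p fails at s2, so Box p is false at s2.

Yes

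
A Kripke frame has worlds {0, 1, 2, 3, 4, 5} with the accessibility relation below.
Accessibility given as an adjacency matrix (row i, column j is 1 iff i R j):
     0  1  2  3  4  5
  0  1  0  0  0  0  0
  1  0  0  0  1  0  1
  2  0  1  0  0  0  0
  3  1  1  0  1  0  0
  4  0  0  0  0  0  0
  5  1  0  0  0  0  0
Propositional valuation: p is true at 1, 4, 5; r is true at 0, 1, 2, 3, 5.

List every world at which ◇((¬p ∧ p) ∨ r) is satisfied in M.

0, 1, 2, 3, 5

Let φ = ◇((¬p ∧ p) ∨ r). Evaluate φ at each world:
  0 (successors {0}): φ is true.
  1 (successors {3, 5}): φ is true.
  2 (successors {1}): φ is true.
  3 (successors {0, 1, 3}): φ is true.
  4 (successors ∅): φ is false.
  5 (successors {0}): φ is true.
For instance, at 1:
  At 1: ◇((¬p ∧ p) ∨ r) requires (¬p ∧ p) ∨ r at some successor in {3, 5}.
    (¬p ∧ p) ∨ r holds at 3, so ◇((¬p ∧ p) ∨ r) is true at 1.
Satisfying worlds: {0, 1, 2, 3, 5}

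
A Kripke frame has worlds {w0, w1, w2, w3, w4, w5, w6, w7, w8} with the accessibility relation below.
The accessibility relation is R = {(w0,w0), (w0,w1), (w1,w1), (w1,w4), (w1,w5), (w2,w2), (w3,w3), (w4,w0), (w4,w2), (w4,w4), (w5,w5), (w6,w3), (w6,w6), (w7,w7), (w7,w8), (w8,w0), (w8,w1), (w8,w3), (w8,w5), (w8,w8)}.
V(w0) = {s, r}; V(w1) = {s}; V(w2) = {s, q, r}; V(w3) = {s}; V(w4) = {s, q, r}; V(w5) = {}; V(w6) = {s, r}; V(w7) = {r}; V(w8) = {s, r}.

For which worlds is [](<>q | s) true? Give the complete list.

w0, w2, w3, w4, w6

Recall that []ψ holds at a world iff ψ holds at every accessible world, and <>ψ holds iff ψ holds at some accessible world.
Let φ = [](<>q | s). Evaluate φ at each world:
  w0 (successors {w0, w1}): φ is true.
  w1 (successors {w1, w4, w5}): φ is false.
  w2 (successors {w2}): φ is true.
  w3 (successors {w3}): φ is true.
  w4 (successors {w0, w2, w4}): φ is true.
  w5 (successors {w5}): φ is false.
  w6 (successors {w3, w6}): φ is true.
  w7 (successors {w7, w8}): φ is false.
  w8 (successors {w0, w1, w3, w5, w8}): φ is false.
For instance, at w2:
  At w2: [](<>q | s) requires <>q | s at every successor {w2}.
      At w2: <>q is true, s is true, so <>q | s is true.
  So [](<>q | s) is true at w2.
Satisfying worlds: {w0, w2, w3, w4, w6}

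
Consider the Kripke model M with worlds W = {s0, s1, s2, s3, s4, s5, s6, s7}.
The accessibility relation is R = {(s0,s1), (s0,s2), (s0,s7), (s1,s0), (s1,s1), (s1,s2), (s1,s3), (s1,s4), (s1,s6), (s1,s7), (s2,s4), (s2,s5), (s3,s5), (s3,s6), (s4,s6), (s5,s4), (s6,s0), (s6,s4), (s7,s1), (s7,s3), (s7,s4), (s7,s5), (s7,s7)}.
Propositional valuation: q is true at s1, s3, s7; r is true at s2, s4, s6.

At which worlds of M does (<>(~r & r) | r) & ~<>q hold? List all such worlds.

s2, s4, s6

Let φ = (<>(~r & r) | r) & ~<>q. Evaluate φ at each world:
  s0 (successors {s1, s2, s7}): φ is false.
  s1 (successors {s0, s1, s2, s3, s4, s6, s7}): φ is false.
  s2 (successors {s4, s5}): φ is true.
  s3 (successors {s5, s6}): φ is false.
  s4 (successors {s6}): φ is true.
  s5 (successors {s4}): φ is false.
  s6 (successors {s0, s4}): φ is true.
  s7 (successors {s1, s3, s4, s5, s7}): φ is false.
For instance, at s6:
  At s6: <>(~r & r) | r is true, ~<>q is true, so (<>(~r & r) | r) & ~<>q is true.
    At s6: <>(~r & r) is false, r is true, so <>(~r & r) | r is true.
      At s6: <>(~r & r) requires ~r & r at some successor in {s0, s4}.
        At s0: ~r & r is false.
        At s4: ~r & r is false.
      So <>(~r & r) is false at s6.
    At s6: <>q is false, so ~<>q is true.
      At s6: <>q requires q at some successor in {s0, s4}.
        At s0: q is false.
        At s4: q is false.
      So <>q is false at s6.
Satisfying worlds: {s2, s4, s6}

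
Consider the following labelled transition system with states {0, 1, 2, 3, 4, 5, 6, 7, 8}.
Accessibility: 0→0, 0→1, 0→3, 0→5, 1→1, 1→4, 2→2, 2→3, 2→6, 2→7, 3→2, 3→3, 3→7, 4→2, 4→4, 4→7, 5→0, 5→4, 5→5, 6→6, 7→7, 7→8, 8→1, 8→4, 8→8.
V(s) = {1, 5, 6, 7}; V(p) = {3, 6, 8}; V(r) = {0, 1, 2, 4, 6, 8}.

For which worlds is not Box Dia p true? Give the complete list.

Let φ = not Box Dia p. Evaluate φ at each world:
  0 (successors {0, 1, 3, 5}): φ is true.
  1 (successors {1, 4}): φ is true.
  2 (successors {2, 3, 6, 7}): φ is false.
  3 (successors {2, 3, 7}): φ is false.
  4 (successors {2, 4, 7}): φ is true.
  5 (successors {0, 4, 5}): φ is true.
  6 (successors {6}): φ is false.
  7 (successors {7, 8}): φ is false.
  8 (successors {1, 4, 8}): φ is true.
For instance, at 2:
  At 2: Box Dia p is true, so not Box Dia p is false.
    At 2: Box Dia p requires Dia p at every successor {2, 3, 6, 7}.
      At 2: Dia p is true.
      At 3: Dia p is true.
      At 6: Dia p is true.
      At 7: Dia p is true.
    So Box Dia p is true at 2.
Satisfying worlds: {0, 1, 4, 5, 8}

0, 1, 4, 5, 8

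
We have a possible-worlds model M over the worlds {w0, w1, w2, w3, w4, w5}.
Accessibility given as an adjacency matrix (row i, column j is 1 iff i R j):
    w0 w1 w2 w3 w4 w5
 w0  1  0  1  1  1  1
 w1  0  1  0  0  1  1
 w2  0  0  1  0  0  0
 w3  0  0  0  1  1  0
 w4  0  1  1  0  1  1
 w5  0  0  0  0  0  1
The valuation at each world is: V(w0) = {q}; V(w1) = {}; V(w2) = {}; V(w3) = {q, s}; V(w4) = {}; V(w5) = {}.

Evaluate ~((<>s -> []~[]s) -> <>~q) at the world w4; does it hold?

At w4: (<>s -> []~[]s) -> <>~q is true, so ~((<>s -> []~[]s) -> <>~q) is false.
  At w4: <>s -> []~[]s is true, <>~q is true, so (<>s -> []~[]s) -> <>~q is true.
    At w4: <>s is false, []~[]s is true, so <>s -> []~[]s is true.
      At w4: <>s requires s at some successor in {w1, w2, w4, w5}.
        At w1: s is false.
        At w2: s is false.
        At w4: s is false.
        At w5: s is false.
      So <>s is false at w4.
      At w4: []~[]s requires ~[]s at every successor {w1, w2, w4, w5}.
        At w1: ~[]s is true.
        At w2: ~[]s is true.
        At w4: ~[]s is true.
        At w5: ~[]s is true.
      So []~[]s is true at w4.
    At w4: <>~q requires ~q at some successor in {w1, w2, w4, w5}.
      ~q holds at w1, so <>~q is true at w4.

No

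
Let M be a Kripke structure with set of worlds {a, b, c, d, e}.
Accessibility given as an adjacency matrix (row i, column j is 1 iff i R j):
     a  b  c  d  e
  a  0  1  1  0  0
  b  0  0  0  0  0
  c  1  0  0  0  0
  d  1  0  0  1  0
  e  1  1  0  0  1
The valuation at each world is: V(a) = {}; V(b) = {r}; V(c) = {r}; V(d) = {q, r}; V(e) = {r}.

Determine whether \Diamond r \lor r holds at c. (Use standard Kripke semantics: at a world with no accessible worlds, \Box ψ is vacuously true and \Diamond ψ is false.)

Yes

At c: \Diamond r is false, r is true, so \Diamond r \lor r is true.
  At c: \Diamond r requires r at some successor in {a}.
    At a: r is false.
  So \Diamond r is false at c.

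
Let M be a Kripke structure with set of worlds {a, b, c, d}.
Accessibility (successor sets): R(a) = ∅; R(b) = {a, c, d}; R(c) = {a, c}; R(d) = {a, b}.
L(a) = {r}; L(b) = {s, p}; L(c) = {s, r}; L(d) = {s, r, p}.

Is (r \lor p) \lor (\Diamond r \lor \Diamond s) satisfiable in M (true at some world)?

Yes

Let φ = (r \lor p) \lor (\Diamond r \lor \Diamond s). Evaluate φ at each world:
  a (successors ∅): φ is true.
  b (successors {a, c, d}): φ is true.
  c (successors {a, c}): φ is true.
  d (successors {a, b}): φ is true.
Detail at a (witness):
  At a: r \lor p is true, \Diamond r \lor \Diamond s is false, so (r \lor p) \lor (\Diamond r \lor \Diamond s) is true.
    At a: \Diamond r is false, \Diamond s is false, so \Diamond r \lor \Diamond s is false.
      At a: no accessible worlds, so \Diamond r is false.
      At a: no accessible worlds, so \Diamond s is false.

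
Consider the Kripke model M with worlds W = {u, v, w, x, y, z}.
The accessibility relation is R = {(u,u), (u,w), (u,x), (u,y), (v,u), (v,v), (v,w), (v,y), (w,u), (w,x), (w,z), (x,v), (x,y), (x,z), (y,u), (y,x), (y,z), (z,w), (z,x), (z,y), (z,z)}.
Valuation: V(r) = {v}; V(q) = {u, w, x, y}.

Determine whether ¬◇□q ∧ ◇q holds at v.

No

At v: ¬◇□q is false, ◇q is true, so ¬◇□q ∧ ◇q is false.
  At v: ◇□q is true, so ¬◇□q is false.
    At v: ◇□q requires □q at some successor in {u, v, w, y}.
      □q holds at u, so ◇□q is true at v.
  At v: ◇q requires q at some successor in {u, v, w, y}.
    q holds at u, so ◇q is true at v.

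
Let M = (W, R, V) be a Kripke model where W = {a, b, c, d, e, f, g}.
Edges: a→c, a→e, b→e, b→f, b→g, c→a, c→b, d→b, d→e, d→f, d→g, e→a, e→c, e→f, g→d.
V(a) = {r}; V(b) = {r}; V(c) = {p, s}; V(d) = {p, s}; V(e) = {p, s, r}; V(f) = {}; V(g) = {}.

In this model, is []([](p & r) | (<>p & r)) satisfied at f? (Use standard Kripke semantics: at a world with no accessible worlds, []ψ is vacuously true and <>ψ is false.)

At f: no accessible worlds, so []([](p & r) | (<>p & r)) holds vacuously.

Yes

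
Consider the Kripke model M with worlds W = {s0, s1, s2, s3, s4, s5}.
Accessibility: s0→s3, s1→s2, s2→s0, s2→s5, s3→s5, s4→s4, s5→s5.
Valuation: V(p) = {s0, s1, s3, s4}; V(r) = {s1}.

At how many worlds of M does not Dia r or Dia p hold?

6

Recall that Dia ψ holds at a world iff ψ holds at some accessible world.
Let φ = not Dia r or Dia p. Evaluate φ at each world:
  s0 (successors {s3}): φ is true.
  s1 (successors {s2}): φ is true.
  s2 (successors {s0, s5}): φ is true.
  s3 (successors {s5}): φ is true.
  s4 (successors {s4}): φ is true.
  s5 (successors {s5}): φ is true.
For instance, at s0:
  At s0: not Dia r is true, Dia p is true, so not Dia r or Dia p is true.
    At s0: Dia r is false, so not Dia r is true.
      At s0: Dia r requires r at some successor in {s3}.
        At s3: r is false.
      So Dia r is false at s0.
    At s0: Dia p requires p at some successor in {s3}.
      p holds at s3, so Dia p is true at s0.
Satisfying worlds: {s0, s1, s2, s3, s4, s5}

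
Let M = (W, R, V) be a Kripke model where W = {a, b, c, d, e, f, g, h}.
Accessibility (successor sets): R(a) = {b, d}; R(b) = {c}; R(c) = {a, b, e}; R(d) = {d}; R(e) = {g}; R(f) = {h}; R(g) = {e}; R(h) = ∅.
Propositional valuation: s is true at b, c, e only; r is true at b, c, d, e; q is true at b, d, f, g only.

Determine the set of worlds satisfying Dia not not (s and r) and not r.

Recall that Dia ψ holds at a world iff ψ holds at some accessible world.
Let φ = Dia not not (s and r) and not r. Evaluate φ at each world:
  a (successors {b, d}): φ is true.
  b (successors {c}): φ is false.
  c (successors {a, b, e}): φ is false.
  d (successors {d}): φ is false.
  e (successors {g}): φ is false.
  f (successors {h}): φ is false.
  g (successors {e}): φ is true.
  h (successors ∅): φ is false.
For instance, at g:
  At g: Dia not not (s and r) is true, not r is true, so Dia not not (s and r) and not r is true.
    At g: Dia not not (s and r) requires not not (s and r) at some successor in {e}.
      not not (s and r) holds at e, so Dia not not (s and r) is true at g.
Satisfying worlds: {a, g}

a, g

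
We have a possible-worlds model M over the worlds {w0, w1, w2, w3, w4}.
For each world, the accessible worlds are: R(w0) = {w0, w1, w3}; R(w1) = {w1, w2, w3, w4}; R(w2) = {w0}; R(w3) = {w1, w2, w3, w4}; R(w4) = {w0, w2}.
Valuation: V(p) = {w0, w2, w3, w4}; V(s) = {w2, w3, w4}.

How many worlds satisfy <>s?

4

Let φ = <>s. Evaluate φ at each world:
  w0 (successors {w0, w1, w3}): φ is true.
  w1 (successors {w1, w2, w3, w4}): φ is true.
  w2 (successors {w0}): φ is false.
  w3 (successors {w1, w2, w3, w4}): φ is true.
  w4 (successors {w0, w2}): φ is true.
For instance, at w0:
  At w0: <>s requires s at some successor in {w0, w1, w3}.
    s holds at w3, so <>s is true at w0.
Satisfying worlds: {w0, w1, w3, w4}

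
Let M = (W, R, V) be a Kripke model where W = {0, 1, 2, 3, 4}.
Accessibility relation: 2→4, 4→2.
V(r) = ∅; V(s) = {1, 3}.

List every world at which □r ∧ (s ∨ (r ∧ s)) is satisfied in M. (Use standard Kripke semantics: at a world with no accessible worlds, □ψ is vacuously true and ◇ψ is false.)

Let φ = □r ∧ (s ∨ (r ∧ s)). Evaluate φ at each world:
  0 (successors ∅): φ is false.
  1 (successors ∅): φ is true.
  2 (successors {4}): φ is false.
  3 (successors ∅): φ is true.
  4 (successors {2}): φ is false.
For instance, at 2:
  At 2: □r is false, s ∨ (r ∧ s) is false, so □r ∧ (s ∨ (r ∧ s)) is false.
    At 2: □r requires r at every successor {4}.
      r fails at 4, so □r is false at 2.
Satisfying worlds: {1, 3}

1, 3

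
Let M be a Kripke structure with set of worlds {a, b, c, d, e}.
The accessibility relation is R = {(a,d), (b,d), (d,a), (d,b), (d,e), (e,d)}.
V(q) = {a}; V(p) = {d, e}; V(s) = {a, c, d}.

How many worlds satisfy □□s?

2

Let φ = □□s. Evaluate φ at each world:
  a (successors {d}): φ is false.
  b (successors {d}): φ is false.
  c (successors ∅): φ is true.
  d (successors {a, b, e}): φ is true.
  e (successors {d}): φ is false.
For instance, at d:
  At d: □□s requires □s at every successor {a, b, e}.
      At a: □s requires s at every successor {d}.
        At d: s is true.
      So □s is true at a.
      At b: □s requires s at every successor {d}.
        At d: s is true.
      So □s is true at b.
      At e: □s requires s at every successor {d}.
        At d: s is true.
      So □s is true at e.
  So □□s is true at d.
Satisfying worlds: {c, d}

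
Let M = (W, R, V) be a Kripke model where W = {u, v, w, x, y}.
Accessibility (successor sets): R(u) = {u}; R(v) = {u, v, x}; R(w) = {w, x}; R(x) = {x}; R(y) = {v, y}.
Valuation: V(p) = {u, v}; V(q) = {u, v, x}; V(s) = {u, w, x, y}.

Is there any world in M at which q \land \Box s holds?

Let φ = q \land \Box s. Evaluate φ at each world:
  u (successors {u}): φ is true.
  v (successors {u, v, x}): φ is false.
  w (successors {w, x}): φ is false.
  x (successors {x}): φ is true.
  y (successors {v, y}): φ is false.
Detail at u (witness):
  At u: q is true, \Box s is true, so q \land \Box s is true.
    At u: \Box s requires s at every successor {u}.
      At u: s is true.
    So \Box s is true at u.

Yes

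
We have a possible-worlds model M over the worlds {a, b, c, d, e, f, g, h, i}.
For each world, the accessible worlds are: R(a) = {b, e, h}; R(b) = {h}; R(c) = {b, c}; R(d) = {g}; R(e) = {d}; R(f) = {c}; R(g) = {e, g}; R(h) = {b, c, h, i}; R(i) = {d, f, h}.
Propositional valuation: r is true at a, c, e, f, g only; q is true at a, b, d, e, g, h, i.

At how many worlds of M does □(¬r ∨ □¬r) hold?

3

Recall that □ψ holds at a world iff ψ holds at every accessible world, and ◇ψ holds iff ψ holds at some accessible world.
Let φ = □(¬r ∨ □¬r). Evaluate φ at each world:
  a (successors {b, e, h}): φ is true.
  b (successors {h}): φ is true.
  c (successors {b, c}): φ is false.
  d (successors {g}): φ is false.
  e (successors {d}): φ is true.
  f (successors {c}): φ is false.
  g (successors {e, g}): φ is false.
  h (successors {b, c, h, i}): φ is false.
  i (successors {d, f, h}): φ is false.
For instance, at a:
  At a: □(¬r ∨ □¬r) requires ¬r ∨ □¬r at every successor {b, e, h}.
      At b: ¬r is true, □¬r is true, so ¬r ∨ □¬r is true.
      At e: ¬r is false, □¬r is true, so ¬r ∨ □¬r is true.
      At h: ¬r is true, □¬r is false, so ¬r ∨ □¬r is true.
  So □(¬r ∨ □¬r) is true at a.
Satisfying worlds: {a, b, e}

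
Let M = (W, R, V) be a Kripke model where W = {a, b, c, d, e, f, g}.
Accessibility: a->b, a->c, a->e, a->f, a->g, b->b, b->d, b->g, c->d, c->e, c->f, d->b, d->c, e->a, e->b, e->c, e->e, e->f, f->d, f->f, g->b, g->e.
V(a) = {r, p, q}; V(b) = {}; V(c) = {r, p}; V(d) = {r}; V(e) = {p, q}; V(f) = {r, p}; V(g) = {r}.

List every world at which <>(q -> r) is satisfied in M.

Let φ = <>(q -> r). Evaluate φ at each world:
  a (successors {b, c, e, f, g}): φ is true.
  b (successors {b, d, g}): φ is true.
  c (successors {d, e, f}): φ is true.
  d (successors {b, c}): φ is true.
  e (successors {a, b, c, e, f}): φ is true.
  f (successors {d, f}): φ is true.
  g (successors {b, e}): φ is true.
For instance, at a:
  At a: <>(q -> r) requires q -> r at some successor in {b, c, e, f, g}.
    q -> r holds at b, so <>(q -> r) is true at a.
Satisfying worlds: {a, b, c, d, e, f, g}

a, b, c, d, e, f, g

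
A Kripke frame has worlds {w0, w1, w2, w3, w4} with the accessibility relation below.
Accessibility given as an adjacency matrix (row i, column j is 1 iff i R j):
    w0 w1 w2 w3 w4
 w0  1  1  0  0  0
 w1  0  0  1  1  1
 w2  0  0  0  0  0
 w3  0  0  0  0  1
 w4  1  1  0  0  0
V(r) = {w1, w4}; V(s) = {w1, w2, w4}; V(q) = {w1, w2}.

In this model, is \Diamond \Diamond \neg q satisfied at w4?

At w4: \Diamond \Diamond \neg q requires \Diamond \neg q at some successor in {w0, w1}.
  \Diamond \neg q holds at w0, so \Diamond \Diamond \neg q is true at w4.
    At w0: \Diamond \neg q requires \neg q at some successor in {w0, w1}.
      \neg q holds at w0, so \Diamond \neg q is true at w0.

Yes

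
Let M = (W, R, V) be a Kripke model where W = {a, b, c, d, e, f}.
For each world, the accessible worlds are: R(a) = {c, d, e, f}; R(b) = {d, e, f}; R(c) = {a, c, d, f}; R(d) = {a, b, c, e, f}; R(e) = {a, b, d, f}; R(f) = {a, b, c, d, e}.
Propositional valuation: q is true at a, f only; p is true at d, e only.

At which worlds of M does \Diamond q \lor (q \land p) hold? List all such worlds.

Let φ = \Diamond q \lor (q \land p). Evaluate φ at each world:
  a (successors {c, d, e, f}): φ is true.
  b (successors {d, e, f}): φ is true.
  c (successors {a, c, d, f}): φ is true.
  d (successors {a, b, c, e, f}): φ is true.
  e (successors {a, b, d, f}): φ is true.
  f (successors {a, b, c, d, e}): φ is true.
For instance, at c:
  At c: \Diamond q is true, q \land p is false, so \Diamond q \lor (q \land p) is true.
    At c: \Diamond q requires q at some successor in {a, c, d, f}.
      q holds at a, so \Diamond q is true at c.
Satisfying worlds: {a, b, c, d, e, f}

a, b, c, d, e, f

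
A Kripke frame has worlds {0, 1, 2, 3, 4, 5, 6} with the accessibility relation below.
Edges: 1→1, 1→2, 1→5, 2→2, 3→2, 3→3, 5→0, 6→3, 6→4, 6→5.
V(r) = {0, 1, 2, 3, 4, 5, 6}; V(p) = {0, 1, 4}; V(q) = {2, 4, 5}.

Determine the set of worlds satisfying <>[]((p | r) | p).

1, 2, 3, 5, 6

Let φ = <>[]((p | r) | p). Evaluate φ at each world:
  0 (successors ∅): φ is false.
  1 (successors {1, 2, 5}): φ is true.
  2 (successors {2}): φ is true.
  3 (successors {2, 3}): φ is true.
  4 (successors ∅): φ is false.
  5 (successors {0}): φ is true.
  6 (successors {3, 4, 5}): φ is true.
For instance, at 3:
  At 3: <>[]((p | r) | p) requires []((p | r) | p) at some successor in {2, 3}.
    []((p | r) | p) holds at 2, so <>[]((p | r) | p) is true at 3.
      At 2: []((p | r) | p) requires (p | r) | p at every successor {2}.
        At 2: (p | r) | p is true.
      So []((p | r) | p) is true at 2.
Satisfying worlds: {1, 2, 3, 5, 6}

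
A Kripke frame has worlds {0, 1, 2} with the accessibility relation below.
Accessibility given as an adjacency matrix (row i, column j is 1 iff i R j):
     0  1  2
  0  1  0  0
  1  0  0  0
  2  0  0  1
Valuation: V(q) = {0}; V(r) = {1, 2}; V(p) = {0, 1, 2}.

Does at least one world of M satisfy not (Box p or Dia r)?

Let φ = not (Box p or Dia r). Evaluate φ at each world:
  0 (successors {0}): φ is false.
  1 (successors ∅): φ is false.
  2 (successors {2}): φ is false.
For instance, at 2:
  At 2: Box p or Dia r is true, so not (Box p or Dia r) is false.
    At 2: Box p is true, Dia r is true, so Box p or Dia r is true.
      At 2: Box p requires p at every successor {2}.
        At 2: p is true.
      So Box p is true at 2.
      At 2: Dia r requires r at some successor in {2}.
        r holds at 2, so Dia r is true at 2.

No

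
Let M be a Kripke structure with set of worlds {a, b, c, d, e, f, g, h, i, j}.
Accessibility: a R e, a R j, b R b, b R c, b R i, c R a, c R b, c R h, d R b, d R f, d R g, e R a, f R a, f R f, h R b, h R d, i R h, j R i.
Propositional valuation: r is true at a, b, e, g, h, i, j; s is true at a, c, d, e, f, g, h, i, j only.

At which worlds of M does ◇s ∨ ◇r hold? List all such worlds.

a, b, c, d, e, f, h, i, j

Recall that ◇ψ holds at a world iff ψ holds at some accessible world.
Let φ = ◇s ∨ ◇r. Evaluate φ at each world:
  a (successors {e, j}): φ is true.
  b (successors {b, c, i}): φ is true.
  c (successors {a, b, h}): φ is true.
  d (successors {b, f, g}): φ is true.
  e (successors {a}): φ is true.
  f (successors {a, f}): φ is true.
  g (successors ∅): φ is false.
  h (successors {b, d}): φ is true.
  i (successors {h}): φ is true.
  j (successors {i}): φ is true.
For instance, at e:
  At e: ◇s is true, ◇r is true, so ◇s ∨ ◇r is true.
    At e: ◇s requires s at some successor in {a}.
      s holds at a, so ◇s is true at e.
    At e: ◇r requires r at some successor in {a}.
      r holds at a, so ◇r is true at e.
Satisfying worlds: {a, b, c, d, e, f, h, i, j}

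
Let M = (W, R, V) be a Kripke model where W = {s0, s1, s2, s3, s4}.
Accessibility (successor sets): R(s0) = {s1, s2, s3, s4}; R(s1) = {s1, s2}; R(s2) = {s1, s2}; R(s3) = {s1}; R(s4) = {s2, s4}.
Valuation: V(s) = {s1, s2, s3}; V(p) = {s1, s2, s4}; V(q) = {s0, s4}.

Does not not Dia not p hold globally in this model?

Let φ = not not Dia not p. Evaluate φ at each world:
  s0 (successors {s1, s2, s3, s4}): φ is true.
  s1 (successors {s1, s2}): φ is false.
  s2 (successors {s1, s2}): φ is false.
  s3 (successors {s1}): φ is false.
  s4 (successors {s2, s4}): φ is false.
Detail at s1 (counterexample):
  At s1: not Dia not p is true, so not not Dia not p is false.
    At s1: Dia not p is false, so not Dia not p is true.
      At s1: Dia not p requires not p at some successor in {s1, s2}.
        At s1: not p is false.
        At s2: not p is false.
      So Dia not p is false at s1.

No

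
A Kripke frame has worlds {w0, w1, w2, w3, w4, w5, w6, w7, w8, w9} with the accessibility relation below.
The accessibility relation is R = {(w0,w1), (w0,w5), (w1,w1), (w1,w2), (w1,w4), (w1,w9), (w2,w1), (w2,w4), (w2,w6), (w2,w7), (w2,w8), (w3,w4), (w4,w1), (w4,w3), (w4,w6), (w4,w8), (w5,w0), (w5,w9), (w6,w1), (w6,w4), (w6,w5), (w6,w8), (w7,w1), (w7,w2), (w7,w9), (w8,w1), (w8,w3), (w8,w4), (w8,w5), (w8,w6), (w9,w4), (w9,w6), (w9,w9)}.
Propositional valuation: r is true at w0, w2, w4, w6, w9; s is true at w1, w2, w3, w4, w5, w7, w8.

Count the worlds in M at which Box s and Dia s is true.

Let φ = Box s and Dia s. Evaluate φ at each world:
  w0 (successors {w1, w5}): φ is true.
  w1 (successors {w1, w2, w4, w9}): φ is false.
  w2 (successors {w1, w4, w6, w7, w8}): φ is false.
  w3 (successors {w4}): φ is true.
  w4 (successors {w1, w3, w6, w8}): φ is false.
  w5 (successors {w0, w9}): φ is false.
  w6 (successors {w1, w4, w5, w8}): φ is true.
  w7 (successors {w1, w2, w9}): φ is false.
  w8 (successors {w1, w3, w4, w5, w6}): φ is false.
  w9 (successors {w4, w6, w9}): φ is false.
For instance, at w4:
  At w4: Box s is false, Dia s is true, so Box s and Dia s is false.
    At w4: Box s requires s at every successor {w1, w3, w6, w8}.
      s fails at w6, so Box s is false at w4.
    At w4: Dia s requires s at some successor in {w1, w3, w6, w8}.
      s holds at w1, so Dia s is true at w4.
Satisfying worlds: {w0, w3, w6}

3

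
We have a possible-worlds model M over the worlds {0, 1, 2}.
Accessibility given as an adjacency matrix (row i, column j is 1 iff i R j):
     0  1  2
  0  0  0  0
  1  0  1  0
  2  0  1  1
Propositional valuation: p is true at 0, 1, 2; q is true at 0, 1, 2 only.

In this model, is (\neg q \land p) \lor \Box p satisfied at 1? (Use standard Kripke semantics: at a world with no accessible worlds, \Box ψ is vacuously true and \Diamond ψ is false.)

Yes

Recall that \Box ψ holds at a world iff ψ holds at every accessible world, and \Diamond ψ holds iff ψ holds at some accessible world.
At 1: \neg q \land p is false, \Box p is true, so (\neg q \land p) \lor \Box p is true.
  At 1: \Box p requires p at every successor {1}.
    At 1: p is true.
  So \Box p is true at 1.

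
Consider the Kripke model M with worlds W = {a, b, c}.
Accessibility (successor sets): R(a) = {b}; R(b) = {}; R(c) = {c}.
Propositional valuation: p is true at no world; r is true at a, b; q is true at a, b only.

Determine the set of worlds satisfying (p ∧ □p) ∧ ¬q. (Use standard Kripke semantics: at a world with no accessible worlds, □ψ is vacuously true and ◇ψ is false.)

none

Recall that □ψ holds at a world iff ψ holds at every accessible world, and ◇ψ holds iff ψ holds at some accessible world.
Let φ = (p ∧ □p) ∧ ¬q. Evaluate φ at each world:
  a (successors {b}): φ is false.
  b (successors ∅): φ is false.
  c (successors {c}): φ is false.
For instance, at a:
  At a: p ∧ □p is false, ¬q is false, so (p ∧ □p) ∧ ¬q is false.
    At a: p is false, □p is false, so p ∧ □p is false.
      At a: □p requires p at every successor {b}.
        p fails at b, so □p is false at a.
Satisfying worlds: none.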